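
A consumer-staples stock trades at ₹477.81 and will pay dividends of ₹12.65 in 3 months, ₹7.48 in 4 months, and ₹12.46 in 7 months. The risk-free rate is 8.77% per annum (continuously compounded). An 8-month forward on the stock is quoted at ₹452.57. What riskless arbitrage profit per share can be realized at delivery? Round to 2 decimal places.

PV(dividends) I = 12.65·e^(−0.0877·3/12) + 7.48·e^(−0.0877·4/12) + 12.46·e^(−0.0877·7/12) = 31.4788
Fair forward F* = (S − I)·e^(rT) = (477.81 − 31.4788)·e^0.058467 = 446.3312 × 1.060210 = 473.2048
Market ₹452.57 < fair 473.2048: forward underpriced → reverse cash-and-carry (short the stock, invest proceeds at r, pay the dividends, go long the forward).
Profit at T = |F_mkt − F*| = |452.57 − 473.2048| = ₹20.63 per share

₹20.63 per share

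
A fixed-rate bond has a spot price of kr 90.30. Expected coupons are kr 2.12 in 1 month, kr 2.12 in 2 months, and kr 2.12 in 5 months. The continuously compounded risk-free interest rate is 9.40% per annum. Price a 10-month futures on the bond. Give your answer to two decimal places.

PV(coupons) I = 2.12·e^(−0.0940·1/12) + 2.12·e^(−0.0940·2/12) + 2.12·e^(−0.0940·5/12)
I = 2.1035 + 2.0870 + 2.0386 = 6.2291
F = (S − I)·e^(rT) = (90.30 − 6.2291) · e^(0.0940·10/12)
= 84.0709 · e^0.078333 = 84.0709 × 1.081483 = kr 90.92

kr 90.92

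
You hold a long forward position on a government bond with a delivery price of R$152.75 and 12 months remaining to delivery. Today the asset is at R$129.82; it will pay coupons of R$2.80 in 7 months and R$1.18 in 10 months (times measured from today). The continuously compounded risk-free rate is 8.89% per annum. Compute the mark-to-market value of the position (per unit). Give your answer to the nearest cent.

PV(remaining coupons) I = 2.80·e^(−0.0889·7/12) + 1.18·e^(−0.0889·10/12) = 3.7542
Current forward F = (S − I)·e^(rT) = (129.82 − 3.7542)·e^(0.0889·12/12) = 126.0658 × 1.092971 = 137.7863
Value (long) = (F − K)·e^(−rT) = (137.7863 − 152.75) × 0.914937 = -13.6908
Value = -R$13.69

-R$13.69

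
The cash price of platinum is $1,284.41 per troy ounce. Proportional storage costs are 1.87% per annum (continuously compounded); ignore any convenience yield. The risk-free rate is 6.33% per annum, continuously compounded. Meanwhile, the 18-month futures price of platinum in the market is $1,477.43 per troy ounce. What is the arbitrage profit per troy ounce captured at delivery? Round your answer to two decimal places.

Fair futures: F* = S·e^(carry·T), with carry = (r + u) = 0.0633 + 0.0187 = 0.0820
F* = 1284.41 · e^(0.0820 × 18/12) = 1284.41 · e^0.12300000 = 1284.41 × 1.13088442 = $1452.5193
Market $1477.43 > fair $1452.5193: forward overpriced → cash-and-carry (buy spot, short the forward).
At maturity, profit = |F_mkt − F*| = |1477.43 − 1452.5193| = $24.91 per troy ounce

$24.91 per troy ounce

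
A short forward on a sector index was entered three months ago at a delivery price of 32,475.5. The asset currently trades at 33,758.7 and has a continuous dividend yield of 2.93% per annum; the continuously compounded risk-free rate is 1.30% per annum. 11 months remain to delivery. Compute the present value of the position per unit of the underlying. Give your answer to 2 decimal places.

Current fair forward for the remaining 11 months: F = S·e^((r − q)·T), (r − q) = 0.0130 − 0.0293 = -0.0163
F = 33758.7 · e^(-0.0163 × 11/12) = 33758.7 × 0.98516941 = 33258.0386
Value of long forward = (F − K)·e^(−rT) = (33258.0386 − 32475.5) · e^(−0.0130·11/12)
= 782.5386 × 0.98815406 = 773.27
Short position value = −(long value) = -773.27

-773.27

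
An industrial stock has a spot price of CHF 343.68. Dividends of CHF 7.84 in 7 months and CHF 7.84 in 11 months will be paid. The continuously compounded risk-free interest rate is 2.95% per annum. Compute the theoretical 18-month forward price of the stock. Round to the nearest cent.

CHF 343.20

PV(dividends) I = 7.84·e^(−0.0295·7/12) + 7.84·e^(−0.0295·11/12)
I = 7.7062 + 7.6308 = 15.3370
F = (S − I)·e^(rT) = (343.68 − 15.3370) · e^(0.0295·18/12)
= 328.3430 · e^0.044250 = 328.3430 × 1.045244 = CHF 343.20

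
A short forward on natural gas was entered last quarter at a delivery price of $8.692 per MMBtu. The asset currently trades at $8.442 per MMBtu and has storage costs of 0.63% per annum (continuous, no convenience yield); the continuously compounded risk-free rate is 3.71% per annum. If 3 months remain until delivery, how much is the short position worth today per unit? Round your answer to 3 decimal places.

Current fair forward for the remaining 3 months: F = S·e^((r + u)·T), (r + u) = 0.0371 + 0.0063 = 0.0434
F = 8.442 · e^(0.0434 × 3/12) = 8.442 × 1.010909 = 8.5341
Value of long forward = (F − K)·e^(−rT) = (8.5341 − 8.692) · e^(−0.0371·3/12)
= -0.1579 × 0.990768 = -0.156
Short position value = −(long value) = $0.156

$0.156 per MMBtu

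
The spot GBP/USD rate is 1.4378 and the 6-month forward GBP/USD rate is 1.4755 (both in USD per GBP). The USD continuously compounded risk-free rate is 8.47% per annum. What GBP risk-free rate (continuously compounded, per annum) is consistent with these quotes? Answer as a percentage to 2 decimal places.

F = S·e^((r_USD − r_GBP)T) ⇒ r_GBP = r_USD − ln(F/S)/T
ln(1.4755/1.4378) = 0.025883; /(6/12) = 0.051766
r_GBP = 0.0847 − 0.051766 = 0.032934
r_GBP = 3.29%

3.29%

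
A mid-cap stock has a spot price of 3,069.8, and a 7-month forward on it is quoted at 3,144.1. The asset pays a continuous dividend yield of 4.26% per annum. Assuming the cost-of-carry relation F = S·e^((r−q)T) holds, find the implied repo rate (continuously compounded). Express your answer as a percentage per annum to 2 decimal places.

8.36%

From F = S·e^((r−q)T): (r − q) = ln(F/S)/T
ln(3144.1/3069.8) = ln(1.024204) = 0.023916
(r − q) = 0.023916 / (7/12) = 0.040999
r = ln(F/S)/T + q = 0.040999 + 0.0426 = 0.083599
r = 8.36%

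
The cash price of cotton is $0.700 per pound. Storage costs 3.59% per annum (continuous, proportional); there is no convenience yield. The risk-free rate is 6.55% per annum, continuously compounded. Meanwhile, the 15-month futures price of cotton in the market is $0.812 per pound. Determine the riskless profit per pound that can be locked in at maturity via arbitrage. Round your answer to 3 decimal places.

Fair futures: F* = S·e^(carry·T), with carry = (r + u) = 0.0655 + 0.0359 = 0.1014
F* = 0.700 · e^(0.1014 × 15/12) = 0.700 · e^0.126750 = 0.700 × 1.135133 = $0.7946
Market $0.812 > fair $0.7946: forward overpriced → cash-and-carry (buy spot, short the forward).
At maturity, profit = |F_mkt − F*| = |0.812 − 0.7946| = $0.017 per pound

$0.017 per pound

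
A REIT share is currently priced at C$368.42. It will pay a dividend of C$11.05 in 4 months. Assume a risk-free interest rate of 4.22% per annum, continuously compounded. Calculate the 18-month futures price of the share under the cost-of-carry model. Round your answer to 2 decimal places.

PV(dividends) I = 11.05·e^(−0.0422·4/12)
I = 10.8957
F = (S − I)·e^(rT) = (368.42 − 10.8957) · e^(0.0422·18/12)
= 357.5243 · e^0.063300 = 357.5243 × 1.065346 = C$380.89

C$380.89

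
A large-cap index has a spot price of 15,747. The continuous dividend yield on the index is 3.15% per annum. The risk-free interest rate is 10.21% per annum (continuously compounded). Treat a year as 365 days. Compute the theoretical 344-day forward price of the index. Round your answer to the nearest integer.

16,830

F = S·e^((r − q)T) = 15747 · e^((0.1021 − 0.0315) × 344/365)
= 15747 · e^0.066538 = 15747 × 1.068802
F = 16,830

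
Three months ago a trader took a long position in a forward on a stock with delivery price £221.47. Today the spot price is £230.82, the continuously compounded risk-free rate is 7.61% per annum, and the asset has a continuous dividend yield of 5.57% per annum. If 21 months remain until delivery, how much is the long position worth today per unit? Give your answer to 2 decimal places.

Current fair forward for the remaining 21 months: F = S·e^((r − q)·T), (r − q) = 0.0761 − 0.0557 = 0.0204
F = 230.82 · e^(0.0204 × 21/12) = 230.82 × 1.036345 = 239.2092
Value of long forward = (F − K)·e^(−rT) = (239.2092 − 221.47) · e^(−0.0761·21/12)
= 17.7392 × 0.875312 = 15.53

£15.53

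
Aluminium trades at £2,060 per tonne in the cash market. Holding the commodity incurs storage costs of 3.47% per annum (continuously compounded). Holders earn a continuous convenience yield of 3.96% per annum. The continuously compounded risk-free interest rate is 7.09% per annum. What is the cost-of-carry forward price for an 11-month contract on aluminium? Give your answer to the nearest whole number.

Net carry = r + u − y = 0.0709 + 0.0347 − 0.0396 = 0.0660
F = S·e^((r+u−y)T) = 2060 · e^(0.0660 × 11/12) = 2060 · e^0.060500
= 2060 × 1.062368 = £2,188 per tonne

£2,188 per tonne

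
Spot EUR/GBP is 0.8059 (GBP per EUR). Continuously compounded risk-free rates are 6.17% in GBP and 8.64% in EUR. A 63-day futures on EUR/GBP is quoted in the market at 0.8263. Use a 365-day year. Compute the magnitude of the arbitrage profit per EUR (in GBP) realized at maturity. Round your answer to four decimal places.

0.0238 per EUR (in GBP)

Fair futures: F* = S·e^(carry·T), with carry = (r_GBP − r_EUR) = 0.0617 − 0.0864 = -0.0247
F* = 0.8059 · e^(-0.0247 × 63/365) = 0.8059 · e^-0.004263 = 0.8059 × 0.995746 = 0.8025
Market 0.8263 > fair 0.8025: forward overpriced → cash-and-carry (buy spot, short the forward).
At maturity, profit = |F_mkt − F*| = |0.8263 − 0.8025| = 0.0238 per EUR (in GBP)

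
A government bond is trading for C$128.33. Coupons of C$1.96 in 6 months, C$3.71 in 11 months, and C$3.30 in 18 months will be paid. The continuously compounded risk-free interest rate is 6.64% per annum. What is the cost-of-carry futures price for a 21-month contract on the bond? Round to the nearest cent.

C$134.74

PV(coupons) I = 1.96·e^(−0.0664·6/12) + 3.71·e^(−0.0664·11/12) + 3.30·e^(−0.0664·18/12)
I = 1.8960 + 3.4909 + 2.9872 = 8.3741
F = (S − I)·e^(rT) = (128.33 − 8.3741) · e^(0.0664·21/12)
= 119.9559 · e^0.116200 = 119.9559 × 1.123220 = C$134.74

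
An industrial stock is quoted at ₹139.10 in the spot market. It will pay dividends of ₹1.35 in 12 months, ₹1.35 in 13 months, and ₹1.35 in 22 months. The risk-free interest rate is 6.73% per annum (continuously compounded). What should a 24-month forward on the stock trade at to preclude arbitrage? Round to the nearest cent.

₹154.90

PV(dividends) I = 1.35·e^(−0.0673·12/12) + 1.35·e^(−0.0673·13/12) + 1.35·e^(−0.0673·22/12)
I = 1.2621 + 1.2551 + 1.1933 = 3.7105
F = (S − I)·e^(rT) = (139.10 − 3.7105) · e^(0.0673·24/12)
= 135.3895 · e^0.134600 = 135.3895 × 1.144079 = ₹154.90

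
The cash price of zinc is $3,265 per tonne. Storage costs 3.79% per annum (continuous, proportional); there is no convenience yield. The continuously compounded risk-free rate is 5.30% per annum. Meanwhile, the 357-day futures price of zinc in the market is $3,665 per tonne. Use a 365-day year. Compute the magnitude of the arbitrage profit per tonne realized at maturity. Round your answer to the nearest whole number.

$96 per tonne

Fair futures: F* = S·e^(carry·T), with carry = (r + u) = 0.0530 + 0.0379 = 0.0909
F* = 3265 · e^(0.0909 × 357/365) = 3265 · e^0.088908 = 3265 × 1.092980 = $3568.5797
Market $3665 > fair $3568.5797: forward overpriced → cash-and-carry (buy spot, short the forward).
At maturity, profit = |F_mkt − F*| = |3665 − 3568.5797| = $96 per tonne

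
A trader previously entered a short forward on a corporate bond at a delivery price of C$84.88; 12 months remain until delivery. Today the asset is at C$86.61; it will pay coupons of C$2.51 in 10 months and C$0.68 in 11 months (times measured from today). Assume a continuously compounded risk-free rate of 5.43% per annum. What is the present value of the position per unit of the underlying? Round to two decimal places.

-C$3.17

PV(remaining coupons) I = 2.51·e^(−0.0543·10/12) + 0.68·e^(−0.0543·11/12) = 3.0459
Current forward F = (S − I)·e^(rT) = (86.61 − 3.0459)·e^(0.0543·12/12) = 83.5641 × 1.055801 = 88.2271
Value (long) = (F − K)·e^(−rT) = (88.2271 − 84.88) × 0.947148 = 3.1702
Short position value = −(long value) = -C$3.17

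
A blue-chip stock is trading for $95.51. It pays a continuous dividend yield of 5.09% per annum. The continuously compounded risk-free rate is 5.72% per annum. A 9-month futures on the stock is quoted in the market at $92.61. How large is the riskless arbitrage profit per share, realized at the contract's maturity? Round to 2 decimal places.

Fair futures: F* = S·e^(carry·T), with carry = (r − q) = 0.0572 − 0.0509 = 0.0063
F* = 95.51 · e^(0.0063 × 9/12) = 95.51 · e^0.004725 = 95.51 × 1.004736 = $95.9623
Market $92.61 < fair $95.9623: forward underpriced → reverse cash-and-carry (short spot, go long the forward).
At maturity, profit = |F_mkt − F*| = |92.61 − 95.9623| = $3.35 per share

$3.35 per share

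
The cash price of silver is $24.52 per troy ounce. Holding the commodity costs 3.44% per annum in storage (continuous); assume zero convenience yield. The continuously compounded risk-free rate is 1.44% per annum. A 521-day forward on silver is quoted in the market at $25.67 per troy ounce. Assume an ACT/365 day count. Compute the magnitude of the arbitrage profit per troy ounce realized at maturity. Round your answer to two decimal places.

$0.62 per troy ounce

Fair forward: F* = S·e^(carry·T), with carry = (r + u) = 0.0144 + 0.0344 = 0.0488
F* = 24.52 · e^(0.0488 × 521/365) = 24.52 · e^0.069657 = 24.52 × 1.072140 = $26.2889
Market $25.67 < fair $26.2889: forward underpriced → reverse cash-and-carry (short spot, go long the forward).
At maturity, profit = |F_mkt − F*| = |25.67 − 26.2889| = $0.62 per troy ounce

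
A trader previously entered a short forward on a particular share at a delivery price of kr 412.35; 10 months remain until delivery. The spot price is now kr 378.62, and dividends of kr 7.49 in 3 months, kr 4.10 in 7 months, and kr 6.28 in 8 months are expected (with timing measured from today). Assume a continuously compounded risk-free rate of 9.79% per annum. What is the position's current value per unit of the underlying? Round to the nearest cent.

kr 18.49

PV(remaining dividends) I = 7.49·e^(−0.0979·3/12) + 4.10·e^(−0.0979·7/12) + 6.28·e^(−0.0979·8/12) = 17.0645
Current forward F = (S − I)·e^(rT) = (378.62 − 17.0645)·e^(0.0979·10/12) = 361.5555 × 1.085004 = 392.2892
Value (long) = (F − K)·e^(−rT) = (392.2892 − 412.35) × 0.921656 = -18.4892
Short position value = −(long value) = kr 18.49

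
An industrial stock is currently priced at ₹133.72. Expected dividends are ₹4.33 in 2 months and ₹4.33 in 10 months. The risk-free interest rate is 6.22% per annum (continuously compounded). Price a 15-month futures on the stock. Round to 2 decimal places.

₹135.46

PV(dividends) I = 4.33·e^(−0.0622·2/12) + 4.33·e^(−0.0622·10/12)
I = 4.2853 + 4.1113 = 8.3966
F = (S − I)·e^(rT) = (133.72 − 8.3966) · e^(0.0622·15/12)
= 125.3234 · e^0.077750 = 125.3234 × 1.080852 = ₹135.46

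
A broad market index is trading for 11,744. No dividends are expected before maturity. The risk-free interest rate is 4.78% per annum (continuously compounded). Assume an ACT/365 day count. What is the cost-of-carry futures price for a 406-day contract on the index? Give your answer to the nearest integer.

F = S·e^(rT) = 11744 · e^(0.0478 × 406/365)
= 11744 · e^0.053169 = 11744 × 1.054608
F = 12,385

12,385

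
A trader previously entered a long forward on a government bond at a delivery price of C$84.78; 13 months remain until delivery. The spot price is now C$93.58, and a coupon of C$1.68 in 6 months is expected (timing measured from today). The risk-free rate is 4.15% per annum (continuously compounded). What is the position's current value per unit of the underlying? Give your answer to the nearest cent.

C$10.88

PV(remaining coupons) I = 1.68·e^(−0.0415·6/12) = 1.6455
Current forward F = (S − I)·e^(rT) = (93.58 − 1.6455)·e^(0.0415·13/12) = 91.9345 × 1.045984 = 96.1620
Value (long) = (F − K)·e^(−rT) = (96.1620 − 84.78) × 0.956037 = 10.8816
Value = C$10.88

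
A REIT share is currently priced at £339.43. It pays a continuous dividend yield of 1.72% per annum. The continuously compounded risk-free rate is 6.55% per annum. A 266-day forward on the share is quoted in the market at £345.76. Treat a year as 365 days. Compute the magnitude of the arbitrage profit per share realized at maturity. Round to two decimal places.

£5.83 per share

Fair forward: F* = S·e^(carry·T), with carry = (r − q) = 0.0655 − 0.0172 = 0.0483
F* = 339.43 · e^(0.0483 × 266/365) = 339.43 · e^0.035199 = 339.43 × 1.035826 = £351.5904
Market £345.76 < fair £351.5904: forward underpriced → reverse cash-and-carry (short spot, go long the forward).
At maturity, profit = |F_mkt − F*| = |345.76 − 351.5904| = £5.83 per share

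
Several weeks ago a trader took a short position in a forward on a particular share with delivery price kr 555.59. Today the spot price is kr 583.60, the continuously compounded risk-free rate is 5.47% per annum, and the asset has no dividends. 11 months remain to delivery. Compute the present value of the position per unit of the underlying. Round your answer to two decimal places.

-kr 55.18

Current fair forward for the remaining 11 months: F = S·e^(r·T), r = 0.0547
F = 583.60 · e^(0.0547 × 11/12) = 583.60 × 1.051420 = 613.6087
Value of long forward = (F − K)·e^(−rT) = (613.6087 − 555.59) · e^(−0.0547·11/12)
= 58.0187 × 0.951095 = 55.18
Short position value = −(long value) = -kr 55.18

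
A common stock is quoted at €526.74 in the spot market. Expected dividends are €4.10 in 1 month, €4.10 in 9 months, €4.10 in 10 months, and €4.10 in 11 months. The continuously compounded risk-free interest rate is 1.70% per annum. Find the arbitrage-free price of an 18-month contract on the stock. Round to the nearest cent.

PV(dividends) I = 4.10·e^(−0.0170·1/12) + 4.10·e^(−0.0170·9/12) + 4.10·e^(−0.0170·10/12) + 4.10·e^(−0.0170·11/12)
I = 4.0942 + 4.0481 + 4.0423 + 4.0366 = 16.2212
F = (S − I)·e^(rT) = (526.74 − 16.2212) · e^(0.0170·18/12)
= 510.5188 · e^0.025500 = 510.5188 × 1.025828 = €523.70

€523.70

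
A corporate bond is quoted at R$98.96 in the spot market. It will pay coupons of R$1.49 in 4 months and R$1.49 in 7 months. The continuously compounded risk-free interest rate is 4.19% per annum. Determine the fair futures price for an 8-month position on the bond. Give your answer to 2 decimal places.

R$98.76

PV(coupons) I = 1.49·e^(−0.0419·4/12) + 1.49·e^(−0.0419·7/12)
I = 1.4693 + 1.4540 = 2.9233
F = (S − I)·e^(rT) = (98.96 − 2.9233) · e^(0.0419·8/12)
= 96.0367 · e^0.027933 = 96.0367 × 1.028327 = R$98.76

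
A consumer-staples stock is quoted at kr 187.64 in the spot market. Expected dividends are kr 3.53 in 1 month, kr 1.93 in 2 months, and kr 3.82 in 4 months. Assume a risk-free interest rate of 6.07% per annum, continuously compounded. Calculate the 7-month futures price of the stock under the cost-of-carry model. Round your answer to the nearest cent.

kr 184.91

PV(dividends) I = 3.53·e^(−0.0607·1/12) + 1.93·e^(−0.0607·2/12) + 3.82·e^(−0.0607·4/12)
I = 3.5122 + 1.9106 + 3.7435 = 9.1663
F = (S − I)·e^(rT) = (187.64 − 9.1663) · e^(0.0607·7/12)
= 178.4737 · e^0.035408 = 178.4737 × 1.036042 = kr 184.91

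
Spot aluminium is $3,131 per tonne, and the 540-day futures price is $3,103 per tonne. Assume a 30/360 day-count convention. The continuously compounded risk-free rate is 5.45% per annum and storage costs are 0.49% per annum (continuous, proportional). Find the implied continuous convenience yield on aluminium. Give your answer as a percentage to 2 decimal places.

6.54%

F = S·e^((r+u−y)T) ⇒ (r+u−y) = ln(F/S)/T
ln(3103/3131) = -0.008983; /T ⇒ -0.005989
y = r + u − ln(F/S)/T = 0.0545 + 0.0049 + 0.005989 = 0.065389
y = 6.54%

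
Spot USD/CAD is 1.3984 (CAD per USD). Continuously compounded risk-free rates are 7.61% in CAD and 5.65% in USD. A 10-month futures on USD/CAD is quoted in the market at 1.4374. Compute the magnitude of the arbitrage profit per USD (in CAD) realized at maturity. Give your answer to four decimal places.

Fair futures: F* = S·e^(carry·T), with carry = (r_CAD − r_USD) = 0.0761 − 0.0565 = 0.0196
F* = 1.3984 · e^(0.0196 × 10/12) = 1.3984 · e^0.016333 = 1.3984 × 1.016467 = 1.4214
Market 1.4374 > fair 1.4214: forward overpriced → cash-and-carry (buy spot, short the forward).
At maturity, profit = |F_mkt − F*| = |1.4374 − 1.4214| = 0.0160 per USD (in CAD)

0.0160 per USD (in CAD)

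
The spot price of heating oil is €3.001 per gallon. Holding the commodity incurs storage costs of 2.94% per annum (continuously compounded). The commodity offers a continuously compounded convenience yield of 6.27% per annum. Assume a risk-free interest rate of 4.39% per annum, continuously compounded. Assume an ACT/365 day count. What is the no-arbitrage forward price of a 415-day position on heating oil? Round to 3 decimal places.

€3.037 per gallon

Net carry = r + u − y = 0.0439 + 0.0294 − 0.0627 = 0.0106
F = S·e^((r+u−y)T) = 3.001 · e^(0.0106 × 415/365) = 3.001 · e^0.012052
= 3.001 × 1.012125 = €3.037 per gallon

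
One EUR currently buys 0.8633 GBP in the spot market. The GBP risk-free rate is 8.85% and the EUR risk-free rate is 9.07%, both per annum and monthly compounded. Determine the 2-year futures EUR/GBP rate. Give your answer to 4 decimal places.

0.8595

By covered interest parity, F = S · (1+r_GBP/12)^(12T) / (1+r_EUR/12)^(12T)
= 0.8633 × 1.192856 / 1.198077 = 0.8633 × 0.995642
F = 0.8595 GBP per EUR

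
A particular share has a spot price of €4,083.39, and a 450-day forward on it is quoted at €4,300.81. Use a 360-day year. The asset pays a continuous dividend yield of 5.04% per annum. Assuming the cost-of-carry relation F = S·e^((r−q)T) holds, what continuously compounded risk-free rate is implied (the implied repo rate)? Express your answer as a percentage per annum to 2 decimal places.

9.19%

From F = S·e^((r−q)T): (r − q) = ln(F/S)/T
ln(4300.81/4083.39) = ln(1.053245) = 0.051876
(r − q) = 0.051876 / (450/360) = 0.041501
r = ln(F/S)/T + q = 0.041501 + 0.0504 = 0.091901
r = 9.19%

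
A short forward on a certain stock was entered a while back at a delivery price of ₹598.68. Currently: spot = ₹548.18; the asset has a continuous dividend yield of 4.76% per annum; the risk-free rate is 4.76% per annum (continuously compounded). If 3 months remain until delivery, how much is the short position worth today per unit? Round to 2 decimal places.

Current fair forward for the remaining 3 months: F = S·e^((r − q)·T), (r − q) = 0.0476 − 0.0476 = 0.0000
F = 548.18 · e^(0.0000 × 3/12) = 548.18 × 1.000000 = 548.1800
Value of long forward = (F − K)·e^(−rT) = (548.1800 − 598.68) · e^(−0.0476·3/12)
= -50.5000 × 0.988171 = -49.90
Short position value = −(long value) = ₹49.90

₹49.90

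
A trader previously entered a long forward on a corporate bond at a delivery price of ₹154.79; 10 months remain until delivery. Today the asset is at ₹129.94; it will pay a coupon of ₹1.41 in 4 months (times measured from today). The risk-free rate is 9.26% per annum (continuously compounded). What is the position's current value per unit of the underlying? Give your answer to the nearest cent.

-₹14.72

PV(remaining coupons) I = 1.41·e^(−0.0926·4/12) = 1.3671
Current forward F = (S − I)·e^(rT) = (129.94 − 1.3671)·e^(0.0926·10/12) = 128.5729 × 1.080222 = 138.8873
Value (long) = (F − K)·e^(−rT) = (138.8873 − 154.79) × 0.925736 = -14.7217
Value = -₹14.72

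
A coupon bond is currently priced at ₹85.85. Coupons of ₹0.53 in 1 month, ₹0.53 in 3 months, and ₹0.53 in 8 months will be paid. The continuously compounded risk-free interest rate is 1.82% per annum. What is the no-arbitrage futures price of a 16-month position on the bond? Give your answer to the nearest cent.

PV(coupons) I = 0.53·e^(−0.0182·1/12) + 0.53·e^(−0.0182·3/12) + 0.53·e^(−0.0182·8/12)
I = 0.5292 + 0.5276 + 0.5236 = 1.5804
F = (S − I)·e^(rT) = (85.85 − 1.5804) · e^(0.0182·16/12)
= 84.2696 · e^0.024267 = 84.2696 × 1.024564 = ₹86.34

₹86.34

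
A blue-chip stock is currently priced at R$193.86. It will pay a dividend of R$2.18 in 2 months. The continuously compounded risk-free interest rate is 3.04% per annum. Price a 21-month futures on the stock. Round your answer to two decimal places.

PV(dividends) I = 2.18·e^(−0.0304·2/12)
I = 2.1690
F = (S − I)·e^(rT) = (193.86 − 2.1690) · e^(0.0304·21/12)
= 191.6910 · e^0.053200 = 191.6910 × 1.054641 = R$202.17

R$202.17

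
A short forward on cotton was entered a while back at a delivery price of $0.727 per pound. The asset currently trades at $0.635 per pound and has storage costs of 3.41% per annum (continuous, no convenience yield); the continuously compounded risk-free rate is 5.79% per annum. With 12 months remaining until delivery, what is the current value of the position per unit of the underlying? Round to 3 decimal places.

Current fair forward for the remaining 12 months: F = S·e^((r + u)·T), (r + u) = 0.0579 + 0.0341 = 0.0920
F = 0.635 · e^(0.0920 × 12/12) = 0.635 × 1.096365 = 0.6962
Value of long forward = (F − K)·e^(−rT) = (0.6962 − 0.727) · e^(−0.0579·12/12)
= -0.0308 × 0.943744 = -0.029
Short position value = −(long value) = $0.029

$0.029 per pound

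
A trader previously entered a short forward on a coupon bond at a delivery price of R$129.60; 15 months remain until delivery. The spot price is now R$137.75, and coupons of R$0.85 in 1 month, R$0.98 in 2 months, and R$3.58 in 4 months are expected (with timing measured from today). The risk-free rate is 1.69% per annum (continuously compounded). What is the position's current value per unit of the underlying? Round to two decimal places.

-R$5.47

PV(remaining coupons) I = 0.85·e^(−0.0169·1/12) + 0.98·e^(−0.0169·2/12) + 3.58·e^(−0.0169·4/12) = 5.3859
Current forward F = (S − I)·e^(rT) = (137.75 − 5.3859)·e^(0.0169·15/12) = 132.3641 × 1.021350 = 135.1901
Value (long) = (F − K)·e^(−rT) = (135.1901 − 129.60) × 0.979097 = 5.4733
Short position value = −(long value) = -R$5.47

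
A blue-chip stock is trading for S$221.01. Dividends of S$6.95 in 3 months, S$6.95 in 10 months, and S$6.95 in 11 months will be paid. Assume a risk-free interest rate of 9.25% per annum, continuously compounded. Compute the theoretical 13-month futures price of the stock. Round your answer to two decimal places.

S$222.63

PV(dividends) I = 6.95·e^(−0.0925·3/12) + 6.95·e^(−0.0925·10/12) + 6.95·e^(−0.0925·11/12)
I = 6.7911 + 6.4344 + 6.3850 = 19.6105
F = (S − I)·e^(rT) = (221.01 − 19.6105) · e^(0.0925·13/12)
= 201.3995 · e^0.100208 = 201.3995 × 1.105401 = S$222.63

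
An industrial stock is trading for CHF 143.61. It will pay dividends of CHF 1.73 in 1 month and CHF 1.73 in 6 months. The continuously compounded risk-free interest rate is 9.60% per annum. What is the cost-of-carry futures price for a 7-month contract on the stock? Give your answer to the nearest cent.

CHF 148.32

PV(dividends) I = 1.73·e^(−0.0960·1/12) + 1.73·e^(−0.0960·6/12)
I = 1.7162 + 1.6489 = 3.3651
F = (S − I)·e^(rT) = (143.61 − 3.3651) · e^(0.0960·7/12)
= 140.2449 · e^0.056000 = 140.2449 × 1.057598 = CHF 148.32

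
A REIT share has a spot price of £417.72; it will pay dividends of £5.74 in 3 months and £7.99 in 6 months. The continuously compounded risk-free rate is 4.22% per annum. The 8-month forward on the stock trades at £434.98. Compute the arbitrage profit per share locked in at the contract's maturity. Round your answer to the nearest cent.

£19.23 per share

PV(dividends) I = 5.74·e^(−0.0422·3/12) + 7.99·e^(−0.0422·6/12) = 13.5029
Fair forward F* = (S − I)·e^(rT) = (417.72 − 13.5029)·e^0.028133 = 404.2171 × 1.028532 = 415.7502
Market £434.98 > fair 415.7502: forward overpriced → cash-and-carry (borrow at r, buy the stock and collect the dividends, short the forward).
Profit at T = |F_mkt − F*| = |434.98 − 415.7502| = £19.23 per share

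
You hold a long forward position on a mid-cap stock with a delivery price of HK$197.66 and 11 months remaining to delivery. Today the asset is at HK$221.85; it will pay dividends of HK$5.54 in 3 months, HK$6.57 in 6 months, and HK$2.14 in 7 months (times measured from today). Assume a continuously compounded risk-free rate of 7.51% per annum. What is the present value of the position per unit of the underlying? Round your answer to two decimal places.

PV(remaining dividends) I = 5.54·e^(−0.0751·3/12) + 6.57·e^(−0.0751·6/12) + 2.14·e^(−0.0751·7/12) = 13.8131
Current forward F = (S − I)·e^(rT) = (221.85 − 13.8131)·e^(0.0751·11/12) = 208.0369 × 1.071267 = 222.8631
Value (long) = (F − K)·e^(−rT) = (222.8631 − 197.66) × 0.933474 = 23.5264
Value = HK$23.53

HK$23.53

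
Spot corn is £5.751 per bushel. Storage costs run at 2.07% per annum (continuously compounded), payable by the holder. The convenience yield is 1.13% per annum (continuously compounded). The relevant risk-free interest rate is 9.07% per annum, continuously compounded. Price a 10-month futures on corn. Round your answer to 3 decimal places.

£6.251 per bushel

Net carry = r + u − y = 0.0907 + 0.0207 − 0.0113 = 0.1001
F = S·e^((r+u−y)T) = 5.751 · e^(0.1001 × 10/12) = 5.751 · e^0.083417
= 5.751 × 1.086995 = £6.251 per bushel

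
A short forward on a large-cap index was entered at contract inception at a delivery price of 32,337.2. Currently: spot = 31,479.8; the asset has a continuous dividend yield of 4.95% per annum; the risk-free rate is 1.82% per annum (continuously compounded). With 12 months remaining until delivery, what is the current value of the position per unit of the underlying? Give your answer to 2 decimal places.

1794.50

Current fair forward for the remaining 12 months: F = S·e^((r − q)·T), (r − q) = 0.0182 − 0.0495 = -0.0313
F = 31479.8 · e^(-0.0313 × 12/12) = 31479.8 × 0.96918477 = 30509.7427
Value of long forward = (F − K)·e^(−rT) = (30509.7427 − 32337.2) · e^(−0.0182·12/12)
= -1827.4573 × 0.98196462 = -1794.50
Short position value = −(long value) = 1794.50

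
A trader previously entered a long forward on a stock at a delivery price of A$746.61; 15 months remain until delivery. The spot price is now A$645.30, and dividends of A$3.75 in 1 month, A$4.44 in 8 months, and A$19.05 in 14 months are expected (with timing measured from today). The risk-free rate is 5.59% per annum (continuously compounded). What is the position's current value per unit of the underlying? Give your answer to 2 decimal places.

PV(remaining dividends) I = 3.75·e^(−0.0559·1/12) + 4.44·e^(−0.0559·8/12) + 19.05·e^(−0.0559·14/12) = 25.8574
Current forward F = (S − I)·e^(rT) = (645.30 − 25.8574)·e^(0.0559·15/12) = 619.4426 × 1.072374 = 664.2741
Value (long) = (F − K)·e^(−rT) = (664.2741 − 746.61) × 0.932510 = -76.7791
Value = -A$76.78

-A$76.78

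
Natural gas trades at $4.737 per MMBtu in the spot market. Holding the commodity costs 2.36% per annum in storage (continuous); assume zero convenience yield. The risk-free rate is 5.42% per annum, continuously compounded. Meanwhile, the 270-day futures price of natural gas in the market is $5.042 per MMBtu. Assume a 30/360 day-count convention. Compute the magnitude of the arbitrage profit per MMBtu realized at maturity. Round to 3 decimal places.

$0.020 per MMBtu

Fair futures: F* = S·e^(carry·T), with carry = (r + u) = 0.0542 + 0.0236 = 0.0778
F* = 4.737 · e^(0.0778 × 270/360) = 4.737 · e^0.058350 = 4.737 × 1.060086 = $5.0216
Market $5.042 > fair $5.0216: forward overpriced → cash-and-carry (buy spot, short the forward).
At maturity, profit = |F_mkt − F*| = |5.042 − 5.0216| = $0.020 per MMBtu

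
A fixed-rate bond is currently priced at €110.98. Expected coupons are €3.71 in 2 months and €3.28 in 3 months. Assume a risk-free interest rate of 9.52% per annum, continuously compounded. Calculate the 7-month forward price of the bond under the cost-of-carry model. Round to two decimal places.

PV(coupons) I = 3.71·e^(−0.0952·2/12) + 3.28·e^(−0.0952·3/12)
I = 3.6516 + 3.2029 = 6.8545
F = (S − I)·e^(rT) = (110.98 − 6.8545) · e^(0.0952·7/12)
= 104.1255 · e^0.055533 = 104.1255 × 1.057104 = €110.07

€110.07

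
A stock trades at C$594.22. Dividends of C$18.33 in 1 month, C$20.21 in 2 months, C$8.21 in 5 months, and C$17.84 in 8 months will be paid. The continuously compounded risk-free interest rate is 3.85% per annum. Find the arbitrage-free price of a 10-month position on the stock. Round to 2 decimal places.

PV(dividends) I = 18.33·e^(−0.0385·1/12) + 20.21·e^(−0.0385·2/12) + 8.21·e^(−0.0385·5/12) + 17.84·e^(−0.0385·8/12)
I = 18.2713 + 20.0807 + 8.0793 + 17.3879 = 63.8192
F = (S − I)·e^(rT) = (594.22 − 63.8192) · e^(0.0385·10/12)
= 530.4008 · e^0.032083 = 530.4008 × 1.032603 = C$547.69

C$547.69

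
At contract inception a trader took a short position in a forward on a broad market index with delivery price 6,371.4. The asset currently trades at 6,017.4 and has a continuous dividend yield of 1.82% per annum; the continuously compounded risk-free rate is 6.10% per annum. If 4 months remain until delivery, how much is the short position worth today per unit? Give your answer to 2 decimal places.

Current fair forward for the remaining 4 months: F = S·e^((r − q)·T), (r − q) = 0.0610 − 0.0182 = 0.0428
F = 6017.4 · e^(0.0428 × 4/12) = 6017.4 × 1.01436892 = 6103.8635
Value of long forward = (F − K)·e^(−rT) = (6103.8635 − 6371.4) · e^(−0.0610·4/12)
= -267.5365 × 0.97987199 = -262.15
Short position value = −(long value) = 262.15

262.15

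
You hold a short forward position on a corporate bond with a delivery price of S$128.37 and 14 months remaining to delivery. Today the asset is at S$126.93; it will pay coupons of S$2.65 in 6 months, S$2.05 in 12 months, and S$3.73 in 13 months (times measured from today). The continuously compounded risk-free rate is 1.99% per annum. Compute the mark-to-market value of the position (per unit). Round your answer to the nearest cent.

S$6.78

PV(remaining coupons) I = 2.65·e^(−0.0199·6/12) + 2.05·e^(−0.0199·12/12) + 3.73·e^(−0.0199·13/12) = 8.2838
Current forward F = (S − I)·e^(rT) = (126.93 − 8.2838)·e^(0.0199·14/12) = 118.6462 × 1.023488 = 121.4330
Value (long) = (F − K)·e^(−rT) = (121.4330 − 128.37) × 0.977051 = -6.7778
Short position value = −(long value) = S$6.78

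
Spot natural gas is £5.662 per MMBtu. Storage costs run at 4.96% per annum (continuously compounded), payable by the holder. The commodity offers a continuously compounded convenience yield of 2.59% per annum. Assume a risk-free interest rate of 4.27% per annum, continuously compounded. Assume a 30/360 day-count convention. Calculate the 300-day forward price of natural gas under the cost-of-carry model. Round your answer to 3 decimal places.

Net carry = r + u − y = 0.0427 + 0.0496 − 0.0259 = 0.0664
F = S·e^((r+u−y)T) = 5.662 · e^(0.0664 × 300/360) = 5.662 · e^0.055333
= 5.662 × 1.056893 = £5.984 per MMBtu

£5.984 per MMBtu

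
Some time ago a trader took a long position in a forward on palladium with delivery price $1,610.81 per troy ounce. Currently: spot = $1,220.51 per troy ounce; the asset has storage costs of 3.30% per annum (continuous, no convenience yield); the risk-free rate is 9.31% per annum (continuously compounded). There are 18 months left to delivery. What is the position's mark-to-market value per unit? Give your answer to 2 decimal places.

Current fair forward for the remaining 18 months: F = S·e^((r + u)·T), (r + u) = 0.0931 + 0.0330 = 0.1261
F = 1220.51 · e^(0.1261 × 18/12) = 1220.51 × 1.20822217 = 1474.6472
Value of long forward = (F − K)·e^(−rT) = (1474.6472 − 1610.81) · e^(−0.0931·18/12)
= -136.1628 × 0.86966256 = -118.42

-$118.42 per troy ounce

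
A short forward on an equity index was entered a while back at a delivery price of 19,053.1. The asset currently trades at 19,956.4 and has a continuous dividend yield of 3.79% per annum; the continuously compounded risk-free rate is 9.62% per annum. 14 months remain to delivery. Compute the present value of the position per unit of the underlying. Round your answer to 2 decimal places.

-2062.88

Current fair forward for the remaining 14 months: F = S·e^((r − q)·T), (r − q) = 0.0962 − 0.0379 = 0.0583
F = 19956.4 · e^(0.0583 × 14/12) = 19956.4 × 1.07038315 = 21360.9943
Value of long forward = (F − K)·e^(−rT) = (21360.9943 − 19053.1) · e^(−0.0962·14/12)
= 2307.8943 × 0.89383567 = 2062.88
Short position value = −(long value) = -2062.88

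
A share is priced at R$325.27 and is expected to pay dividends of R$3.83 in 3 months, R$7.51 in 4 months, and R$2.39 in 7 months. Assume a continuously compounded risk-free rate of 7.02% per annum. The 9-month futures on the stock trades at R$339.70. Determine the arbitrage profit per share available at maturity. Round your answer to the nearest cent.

PV(dividends) I = 3.83·e^(−0.0702·3/12) + 7.51·e^(−0.0702·4/12) + 2.39·e^(−0.0702·7/12) = 13.3938
Fair futures F* = (S − I)·e^(rT) = (325.27 − 13.3938)·e^0.052650 = 311.8762 × 1.054061 = 328.7365
Market R$339.70 > fair 328.7365: forward overpriced → cash-and-carry (borrow at r, buy the stock and collect the dividends, short the forward).
Profit at T = |F_mkt − F*| = |339.70 − 328.7365| = R$10.96 per share

R$10.96 per share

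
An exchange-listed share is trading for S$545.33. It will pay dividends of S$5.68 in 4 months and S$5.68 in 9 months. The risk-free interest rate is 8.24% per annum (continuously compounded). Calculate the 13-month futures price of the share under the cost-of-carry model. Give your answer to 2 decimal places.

PV(dividends) I = 5.68·e^(−0.0824·4/12) + 5.68·e^(−0.0824·9/12)
I = 5.5261 + 5.3396 = 10.8657
F = (S − I)·e^(rT) = (545.33 − 10.8657) · e^(0.0824·13/12)
= 534.4643 · e^0.089267 = 534.4643 × 1.093373 = S$584.37

S$584.37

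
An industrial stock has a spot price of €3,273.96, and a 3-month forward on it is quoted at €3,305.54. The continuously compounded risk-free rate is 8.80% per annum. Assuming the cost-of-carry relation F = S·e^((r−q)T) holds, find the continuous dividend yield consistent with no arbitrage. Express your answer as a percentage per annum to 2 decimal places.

From F = S·e^((r−q)T): (r − q) = ln(F/S)/T
ln(3305.54/3273.96) = ln(1.009646) = 0.009600
(r − q) = 0.009600 / (3/12) = 0.038400
q = r − ln(F/S)/T = 0.0880 − 0.038400 = 0.049600
q = 4.96%

4.96%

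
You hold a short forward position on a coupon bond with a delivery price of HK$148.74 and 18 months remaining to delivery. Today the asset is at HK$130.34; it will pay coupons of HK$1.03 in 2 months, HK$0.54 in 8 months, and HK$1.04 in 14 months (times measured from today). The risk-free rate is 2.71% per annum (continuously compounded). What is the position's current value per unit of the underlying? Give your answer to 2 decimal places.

PV(remaining coupons) I = 1.03·e^(−0.0271·2/12) + 0.54·e^(−0.0271·8/12) + 1.04·e^(−0.0271·14/12) = 2.5633
Current forward F = (S − I)·e^(rT) = (130.34 − 2.5633)·e^(0.0271·18/12) = 127.7767 × 1.041488 = 133.0779
Value (long) = (F − K)·e^(−rT) = (133.0779 − 148.74) × 0.960165 = -15.0382
Short position value = −(long value) = HK$15.04

HK$15.04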